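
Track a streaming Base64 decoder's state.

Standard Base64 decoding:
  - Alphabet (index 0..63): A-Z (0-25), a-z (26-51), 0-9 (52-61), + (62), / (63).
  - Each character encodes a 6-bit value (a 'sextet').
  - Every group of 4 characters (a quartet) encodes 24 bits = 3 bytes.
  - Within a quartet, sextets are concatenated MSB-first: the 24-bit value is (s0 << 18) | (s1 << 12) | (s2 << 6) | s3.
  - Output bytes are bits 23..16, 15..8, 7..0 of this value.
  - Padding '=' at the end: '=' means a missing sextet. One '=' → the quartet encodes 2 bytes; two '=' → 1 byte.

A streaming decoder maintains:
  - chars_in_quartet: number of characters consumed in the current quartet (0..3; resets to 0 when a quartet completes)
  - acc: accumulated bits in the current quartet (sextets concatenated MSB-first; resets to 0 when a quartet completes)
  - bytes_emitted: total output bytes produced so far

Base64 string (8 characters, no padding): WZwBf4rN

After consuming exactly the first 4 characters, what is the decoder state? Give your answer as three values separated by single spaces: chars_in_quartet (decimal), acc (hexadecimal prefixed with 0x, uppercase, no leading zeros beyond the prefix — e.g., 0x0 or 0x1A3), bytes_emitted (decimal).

Answer: 0 0x0 3

Derivation:
After char 0 ('W'=22): chars_in_quartet=1 acc=0x16 bytes_emitted=0
After char 1 ('Z'=25): chars_in_quartet=2 acc=0x599 bytes_emitted=0
After char 2 ('w'=48): chars_in_quartet=3 acc=0x16670 bytes_emitted=0
After char 3 ('B'=1): chars_in_quartet=4 acc=0x599C01 -> emit 59 9C 01, reset; bytes_emitted=3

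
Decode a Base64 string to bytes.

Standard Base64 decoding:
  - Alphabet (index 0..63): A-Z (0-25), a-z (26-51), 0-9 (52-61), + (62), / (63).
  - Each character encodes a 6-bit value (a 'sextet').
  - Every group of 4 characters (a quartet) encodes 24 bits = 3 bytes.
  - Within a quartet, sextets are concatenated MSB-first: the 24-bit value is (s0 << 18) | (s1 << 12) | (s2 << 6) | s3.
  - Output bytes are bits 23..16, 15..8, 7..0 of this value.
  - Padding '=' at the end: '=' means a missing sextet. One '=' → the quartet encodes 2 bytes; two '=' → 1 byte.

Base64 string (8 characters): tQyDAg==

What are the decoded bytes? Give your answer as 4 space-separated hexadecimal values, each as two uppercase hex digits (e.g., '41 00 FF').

Answer: B5 0C 83 02

Derivation:
After char 0 ('t'=45): chars_in_quartet=1 acc=0x2D bytes_emitted=0
After char 1 ('Q'=16): chars_in_quartet=2 acc=0xB50 bytes_emitted=0
After char 2 ('y'=50): chars_in_quartet=3 acc=0x2D432 bytes_emitted=0
After char 3 ('D'=3): chars_in_quartet=4 acc=0xB50C83 -> emit B5 0C 83, reset; bytes_emitted=3
After char 4 ('A'=0): chars_in_quartet=1 acc=0x0 bytes_emitted=3
After char 5 ('g'=32): chars_in_quartet=2 acc=0x20 bytes_emitted=3
Padding '==': partial quartet acc=0x20 -> emit 02; bytes_emitted=4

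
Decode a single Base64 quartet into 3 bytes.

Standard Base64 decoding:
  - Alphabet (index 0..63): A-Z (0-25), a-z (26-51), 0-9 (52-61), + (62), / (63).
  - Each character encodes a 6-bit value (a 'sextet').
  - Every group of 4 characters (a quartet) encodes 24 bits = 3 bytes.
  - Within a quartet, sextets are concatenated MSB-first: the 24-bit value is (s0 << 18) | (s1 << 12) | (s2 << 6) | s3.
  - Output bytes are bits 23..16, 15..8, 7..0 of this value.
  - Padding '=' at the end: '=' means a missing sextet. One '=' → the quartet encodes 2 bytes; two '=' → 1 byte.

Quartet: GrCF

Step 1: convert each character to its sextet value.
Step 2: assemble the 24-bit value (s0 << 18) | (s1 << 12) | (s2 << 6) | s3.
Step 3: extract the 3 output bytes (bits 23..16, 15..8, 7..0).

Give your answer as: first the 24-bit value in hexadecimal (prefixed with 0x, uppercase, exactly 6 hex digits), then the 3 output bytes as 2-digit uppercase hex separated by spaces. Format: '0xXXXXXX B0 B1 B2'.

Answer: 0x1AB085 1A B0 85

Derivation:
Sextets: G=6, r=43, C=2, F=5
24-bit: (6<<18) | (43<<12) | (2<<6) | 5
      = 0x180000 | 0x02B000 | 0x000080 | 0x000005
      = 0x1AB085
Bytes: (v>>16)&0xFF=1A, (v>>8)&0xFF=B0, v&0xFF=85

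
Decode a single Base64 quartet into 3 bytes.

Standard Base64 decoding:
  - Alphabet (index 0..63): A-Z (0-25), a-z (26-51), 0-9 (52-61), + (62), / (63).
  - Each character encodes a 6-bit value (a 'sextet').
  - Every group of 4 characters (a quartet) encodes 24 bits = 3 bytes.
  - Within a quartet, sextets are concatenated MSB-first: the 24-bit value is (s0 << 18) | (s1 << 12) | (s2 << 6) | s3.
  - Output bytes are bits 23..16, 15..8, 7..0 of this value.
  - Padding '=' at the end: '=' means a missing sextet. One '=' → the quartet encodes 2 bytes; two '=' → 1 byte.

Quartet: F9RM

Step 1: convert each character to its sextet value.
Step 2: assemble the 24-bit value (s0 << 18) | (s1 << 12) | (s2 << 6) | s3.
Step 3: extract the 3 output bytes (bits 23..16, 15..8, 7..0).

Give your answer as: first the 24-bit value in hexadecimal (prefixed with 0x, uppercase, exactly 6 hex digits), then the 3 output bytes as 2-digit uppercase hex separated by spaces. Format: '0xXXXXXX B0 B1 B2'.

Sextets: F=5, 9=61, R=17, M=12
24-bit: (5<<18) | (61<<12) | (17<<6) | 12
      = 0x140000 | 0x03D000 | 0x000440 | 0x00000C
      = 0x17D44C
Bytes: (v>>16)&0xFF=17, (v>>8)&0xFF=D4, v&0xFF=4C

Answer: 0x17D44C 17 D4 4C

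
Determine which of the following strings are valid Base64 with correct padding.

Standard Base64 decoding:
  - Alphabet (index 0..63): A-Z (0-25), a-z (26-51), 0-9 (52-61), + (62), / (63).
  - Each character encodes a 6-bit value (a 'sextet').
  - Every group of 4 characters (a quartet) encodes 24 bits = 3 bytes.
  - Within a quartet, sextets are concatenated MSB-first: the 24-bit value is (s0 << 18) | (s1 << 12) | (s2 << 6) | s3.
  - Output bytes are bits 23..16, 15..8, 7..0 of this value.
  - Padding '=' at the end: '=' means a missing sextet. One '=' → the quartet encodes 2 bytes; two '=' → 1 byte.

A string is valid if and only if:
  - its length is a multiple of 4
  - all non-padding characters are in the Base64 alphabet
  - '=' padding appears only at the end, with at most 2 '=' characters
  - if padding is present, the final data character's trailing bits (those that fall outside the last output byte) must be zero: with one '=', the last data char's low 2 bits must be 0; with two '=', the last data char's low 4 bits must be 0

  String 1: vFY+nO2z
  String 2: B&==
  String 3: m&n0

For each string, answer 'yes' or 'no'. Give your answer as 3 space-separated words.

String 1: 'vFY+nO2z' → valid
String 2: 'B&==' → invalid (bad char(s): ['&'])
String 3: 'm&n0' → invalid (bad char(s): ['&'])

Answer: yes no no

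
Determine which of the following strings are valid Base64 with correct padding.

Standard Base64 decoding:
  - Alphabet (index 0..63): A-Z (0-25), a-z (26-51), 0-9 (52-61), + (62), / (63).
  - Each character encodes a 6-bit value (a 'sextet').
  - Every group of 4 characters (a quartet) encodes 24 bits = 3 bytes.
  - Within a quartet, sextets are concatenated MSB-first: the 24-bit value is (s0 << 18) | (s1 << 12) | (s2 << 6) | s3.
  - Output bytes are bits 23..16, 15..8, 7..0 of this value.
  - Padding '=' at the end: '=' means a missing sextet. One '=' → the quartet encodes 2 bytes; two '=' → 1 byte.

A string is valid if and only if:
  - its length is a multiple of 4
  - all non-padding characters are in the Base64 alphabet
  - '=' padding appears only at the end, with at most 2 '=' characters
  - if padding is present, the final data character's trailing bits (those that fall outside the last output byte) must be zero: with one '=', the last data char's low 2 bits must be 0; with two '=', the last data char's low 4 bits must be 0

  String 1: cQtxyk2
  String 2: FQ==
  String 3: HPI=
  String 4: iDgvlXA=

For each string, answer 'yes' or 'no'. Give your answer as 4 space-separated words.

String 1: 'cQtxyk2' → invalid (len=7 not mult of 4)
String 2: 'FQ==' → valid
String 3: 'HPI=' → valid
String 4: 'iDgvlXA=' → valid

Answer: no yes yes yes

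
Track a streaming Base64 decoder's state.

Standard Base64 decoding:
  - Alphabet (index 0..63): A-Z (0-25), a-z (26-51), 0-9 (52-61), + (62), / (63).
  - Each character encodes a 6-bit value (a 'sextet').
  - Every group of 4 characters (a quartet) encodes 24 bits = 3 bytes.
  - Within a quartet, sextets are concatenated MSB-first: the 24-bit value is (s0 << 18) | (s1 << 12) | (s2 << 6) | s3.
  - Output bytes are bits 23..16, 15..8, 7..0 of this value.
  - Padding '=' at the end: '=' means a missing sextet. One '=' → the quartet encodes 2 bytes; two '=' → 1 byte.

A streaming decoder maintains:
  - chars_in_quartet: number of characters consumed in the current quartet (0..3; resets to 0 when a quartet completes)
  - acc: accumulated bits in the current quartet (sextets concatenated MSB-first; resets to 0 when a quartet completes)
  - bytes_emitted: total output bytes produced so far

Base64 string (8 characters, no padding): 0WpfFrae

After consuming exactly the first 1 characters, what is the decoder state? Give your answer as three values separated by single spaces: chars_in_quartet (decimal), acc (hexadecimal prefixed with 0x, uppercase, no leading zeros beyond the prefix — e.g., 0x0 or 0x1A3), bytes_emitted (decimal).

Answer: 1 0x34 0

Derivation:
After char 0 ('0'=52): chars_in_quartet=1 acc=0x34 bytes_emitted=0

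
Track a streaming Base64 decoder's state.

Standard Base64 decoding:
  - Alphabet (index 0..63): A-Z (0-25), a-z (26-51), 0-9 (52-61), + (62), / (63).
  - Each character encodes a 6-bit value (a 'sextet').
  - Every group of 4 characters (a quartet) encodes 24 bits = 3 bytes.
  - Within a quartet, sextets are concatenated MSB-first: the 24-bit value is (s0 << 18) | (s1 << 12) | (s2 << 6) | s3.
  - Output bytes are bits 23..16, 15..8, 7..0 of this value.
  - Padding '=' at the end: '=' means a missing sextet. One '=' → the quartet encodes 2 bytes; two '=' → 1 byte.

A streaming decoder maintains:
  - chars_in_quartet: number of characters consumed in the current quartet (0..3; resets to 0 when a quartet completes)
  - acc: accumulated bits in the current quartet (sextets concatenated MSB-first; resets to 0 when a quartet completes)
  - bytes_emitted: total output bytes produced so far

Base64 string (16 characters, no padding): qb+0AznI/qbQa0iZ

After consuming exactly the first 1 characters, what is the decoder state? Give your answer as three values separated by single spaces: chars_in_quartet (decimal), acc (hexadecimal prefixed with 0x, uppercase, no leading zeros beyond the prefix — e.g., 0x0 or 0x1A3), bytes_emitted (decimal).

Answer: 1 0x2A 0

Derivation:
After char 0 ('q'=42): chars_in_quartet=1 acc=0x2A bytes_emitted=0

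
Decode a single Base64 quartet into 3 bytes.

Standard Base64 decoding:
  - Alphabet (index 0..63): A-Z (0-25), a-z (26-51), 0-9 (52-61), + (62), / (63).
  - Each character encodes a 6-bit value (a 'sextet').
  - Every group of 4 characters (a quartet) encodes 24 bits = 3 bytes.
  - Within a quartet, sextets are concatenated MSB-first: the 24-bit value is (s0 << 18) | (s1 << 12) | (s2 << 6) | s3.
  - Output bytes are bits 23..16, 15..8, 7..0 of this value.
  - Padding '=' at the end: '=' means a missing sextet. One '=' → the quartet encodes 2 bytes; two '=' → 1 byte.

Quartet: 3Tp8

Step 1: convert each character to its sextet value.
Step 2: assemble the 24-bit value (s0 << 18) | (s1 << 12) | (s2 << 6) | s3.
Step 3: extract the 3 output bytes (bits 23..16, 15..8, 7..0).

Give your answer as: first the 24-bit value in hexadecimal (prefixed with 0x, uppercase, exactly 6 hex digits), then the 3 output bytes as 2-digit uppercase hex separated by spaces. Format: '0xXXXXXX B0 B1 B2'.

Sextets: 3=55, T=19, p=41, 8=60
24-bit: (55<<18) | (19<<12) | (41<<6) | 60
      = 0xDC0000 | 0x013000 | 0x000A40 | 0x00003C
      = 0xDD3A7C
Bytes: (v>>16)&0xFF=DD, (v>>8)&0xFF=3A, v&0xFF=7C

Answer: 0xDD3A7C DD 3A 7C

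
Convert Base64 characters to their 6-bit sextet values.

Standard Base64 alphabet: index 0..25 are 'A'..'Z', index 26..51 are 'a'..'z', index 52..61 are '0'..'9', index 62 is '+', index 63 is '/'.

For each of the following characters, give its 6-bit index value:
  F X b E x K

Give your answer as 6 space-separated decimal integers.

'F': A..Z range, ord('F') − ord('A') = 5
'X': A..Z range, ord('X') − ord('A') = 23
'b': a..z range, 26 + ord('b') − ord('a') = 27
'E': A..Z range, ord('E') − ord('A') = 4
'x': a..z range, 26 + ord('x') − ord('a') = 49
'K': A..Z range, ord('K') − ord('A') = 10

Answer: 5 23 27 4 49 10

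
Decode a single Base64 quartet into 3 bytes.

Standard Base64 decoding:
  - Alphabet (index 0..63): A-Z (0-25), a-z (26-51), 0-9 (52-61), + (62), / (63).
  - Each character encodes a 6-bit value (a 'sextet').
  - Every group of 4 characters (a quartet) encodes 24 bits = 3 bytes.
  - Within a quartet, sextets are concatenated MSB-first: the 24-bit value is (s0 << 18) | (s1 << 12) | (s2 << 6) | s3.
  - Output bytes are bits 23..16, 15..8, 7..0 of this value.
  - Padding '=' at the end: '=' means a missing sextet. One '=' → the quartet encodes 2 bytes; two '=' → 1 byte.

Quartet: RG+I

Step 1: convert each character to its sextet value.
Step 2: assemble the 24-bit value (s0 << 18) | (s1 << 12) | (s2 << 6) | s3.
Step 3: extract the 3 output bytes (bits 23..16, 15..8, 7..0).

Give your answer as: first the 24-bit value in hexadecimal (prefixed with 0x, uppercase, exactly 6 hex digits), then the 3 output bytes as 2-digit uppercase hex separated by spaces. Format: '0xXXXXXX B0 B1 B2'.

Answer: 0x446F88 44 6F 88

Derivation:
Sextets: R=17, G=6, +=62, I=8
24-bit: (17<<18) | (6<<12) | (62<<6) | 8
      = 0x440000 | 0x006000 | 0x000F80 | 0x000008
      = 0x446F88
Bytes: (v>>16)&0xFF=44, (v>>8)&0xFF=6F, v&0xFF=88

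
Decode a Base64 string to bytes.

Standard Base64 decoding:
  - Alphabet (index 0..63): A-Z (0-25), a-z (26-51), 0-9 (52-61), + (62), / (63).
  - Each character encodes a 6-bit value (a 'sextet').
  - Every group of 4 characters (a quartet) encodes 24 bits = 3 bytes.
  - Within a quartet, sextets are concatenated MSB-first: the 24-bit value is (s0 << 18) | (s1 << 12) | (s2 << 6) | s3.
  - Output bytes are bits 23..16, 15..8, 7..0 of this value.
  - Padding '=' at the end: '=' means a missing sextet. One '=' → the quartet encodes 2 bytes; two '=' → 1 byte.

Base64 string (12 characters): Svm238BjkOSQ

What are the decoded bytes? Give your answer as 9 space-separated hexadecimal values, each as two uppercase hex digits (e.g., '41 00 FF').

After char 0 ('S'=18): chars_in_quartet=1 acc=0x12 bytes_emitted=0
After char 1 ('v'=47): chars_in_quartet=2 acc=0x4AF bytes_emitted=0
After char 2 ('m'=38): chars_in_quartet=3 acc=0x12BE6 bytes_emitted=0
After char 3 ('2'=54): chars_in_quartet=4 acc=0x4AF9B6 -> emit 4A F9 B6, reset; bytes_emitted=3
After char 4 ('3'=55): chars_in_quartet=1 acc=0x37 bytes_emitted=3
After char 5 ('8'=60): chars_in_quartet=2 acc=0xDFC bytes_emitted=3
After char 6 ('B'=1): chars_in_quartet=3 acc=0x37F01 bytes_emitted=3
After char 7 ('j'=35): chars_in_quartet=4 acc=0xDFC063 -> emit DF C0 63, reset; bytes_emitted=6
After char 8 ('k'=36): chars_in_quartet=1 acc=0x24 bytes_emitted=6
After char 9 ('O'=14): chars_in_quartet=2 acc=0x90E bytes_emitted=6
After char 10 ('S'=18): chars_in_quartet=3 acc=0x24392 bytes_emitted=6
After char 11 ('Q'=16): chars_in_quartet=4 acc=0x90E490 -> emit 90 E4 90, reset; bytes_emitted=9

Answer: 4A F9 B6 DF C0 63 90 E4 90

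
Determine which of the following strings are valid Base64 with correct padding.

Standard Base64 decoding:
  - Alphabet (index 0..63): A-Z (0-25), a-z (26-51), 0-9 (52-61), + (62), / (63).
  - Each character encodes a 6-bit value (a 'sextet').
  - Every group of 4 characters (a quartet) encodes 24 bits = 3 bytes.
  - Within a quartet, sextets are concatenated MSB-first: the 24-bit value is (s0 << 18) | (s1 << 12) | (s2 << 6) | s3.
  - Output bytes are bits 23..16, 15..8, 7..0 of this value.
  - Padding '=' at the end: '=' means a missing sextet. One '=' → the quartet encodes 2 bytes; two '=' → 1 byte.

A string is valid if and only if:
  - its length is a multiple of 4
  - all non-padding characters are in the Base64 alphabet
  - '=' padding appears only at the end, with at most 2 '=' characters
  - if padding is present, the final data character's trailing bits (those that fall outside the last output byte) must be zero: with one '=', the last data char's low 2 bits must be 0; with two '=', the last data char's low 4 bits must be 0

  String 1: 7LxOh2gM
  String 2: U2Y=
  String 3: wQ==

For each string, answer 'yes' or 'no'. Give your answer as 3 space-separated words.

String 1: '7LxOh2gM' → valid
String 2: 'U2Y=' → valid
String 3: 'wQ==' → valid

Answer: yes yes yes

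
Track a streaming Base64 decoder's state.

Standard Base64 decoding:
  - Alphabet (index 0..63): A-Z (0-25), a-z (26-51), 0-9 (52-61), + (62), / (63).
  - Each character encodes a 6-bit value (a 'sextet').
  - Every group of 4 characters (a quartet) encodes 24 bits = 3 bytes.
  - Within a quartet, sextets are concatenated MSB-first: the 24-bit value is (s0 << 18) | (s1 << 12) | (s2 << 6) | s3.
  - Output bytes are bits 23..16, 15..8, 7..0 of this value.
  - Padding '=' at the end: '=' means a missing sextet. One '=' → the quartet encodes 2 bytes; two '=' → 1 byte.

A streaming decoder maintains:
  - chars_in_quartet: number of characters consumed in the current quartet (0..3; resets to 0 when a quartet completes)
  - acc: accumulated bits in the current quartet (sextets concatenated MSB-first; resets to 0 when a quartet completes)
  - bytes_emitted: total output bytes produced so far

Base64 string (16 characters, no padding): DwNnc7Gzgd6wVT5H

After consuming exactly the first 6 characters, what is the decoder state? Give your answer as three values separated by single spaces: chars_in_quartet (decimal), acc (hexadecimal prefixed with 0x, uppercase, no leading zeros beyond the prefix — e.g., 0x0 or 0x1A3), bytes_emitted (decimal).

Answer: 2 0x73B 3

Derivation:
After char 0 ('D'=3): chars_in_quartet=1 acc=0x3 bytes_emitted=0
After char 1 ('w'=48): chars_in_quartet=2 acc=0xF0 bytes_emitted=0
After char 2 ('N'=13): chars_in_quartet=3 acc=0x3C0D bytes_emitted=0
After char 3 ('n'=39): chars_in_quartet=4 acc=0xF0367 -> emit 0F 03 67, reset; bytes_emitted=3
After char 4 ('c'=28): chars_in_quartet=1 acc=0x1C bytes_emitted=3
After char 5 ('7'=59): chars_in_quartet=2 acc=0x73B bytes_emitted=3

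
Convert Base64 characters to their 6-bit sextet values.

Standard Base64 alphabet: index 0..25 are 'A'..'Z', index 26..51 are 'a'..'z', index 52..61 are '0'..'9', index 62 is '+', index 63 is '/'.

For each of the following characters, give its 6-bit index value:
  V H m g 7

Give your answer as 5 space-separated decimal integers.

Answer: 21 7 38 32 59

Derivation:
'V': A..Z range, ord('V') − ord('A') = 21
'H': A..Z range, ord('H') − ord('A') = 7
'm': a..z range, 26 + ord('m') − ord('a') = 38
'g': a..z range, 26 + ord('g') − ord('a') = 32
'7': 0..9 range, 52 + ord('7') − ord('0') = 59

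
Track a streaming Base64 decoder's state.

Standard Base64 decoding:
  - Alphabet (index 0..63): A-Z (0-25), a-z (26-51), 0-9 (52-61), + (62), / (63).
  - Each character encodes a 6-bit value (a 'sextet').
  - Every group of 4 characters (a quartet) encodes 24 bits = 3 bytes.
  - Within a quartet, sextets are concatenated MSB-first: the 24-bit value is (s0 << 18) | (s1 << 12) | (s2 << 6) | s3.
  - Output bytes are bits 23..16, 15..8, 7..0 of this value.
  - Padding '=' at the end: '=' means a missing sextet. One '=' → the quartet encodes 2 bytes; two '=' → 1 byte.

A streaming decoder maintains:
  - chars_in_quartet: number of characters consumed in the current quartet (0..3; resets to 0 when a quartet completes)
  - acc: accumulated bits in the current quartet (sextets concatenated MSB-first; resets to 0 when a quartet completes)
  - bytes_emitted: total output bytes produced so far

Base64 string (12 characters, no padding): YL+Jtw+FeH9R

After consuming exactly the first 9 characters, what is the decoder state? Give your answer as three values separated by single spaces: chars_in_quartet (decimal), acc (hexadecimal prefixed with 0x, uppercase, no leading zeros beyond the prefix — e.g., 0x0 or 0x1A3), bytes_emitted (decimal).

Answer: 1 0x1E 6

Derivation:
After char 0 ('Y'=24): chars_in_quartet=1 acc=0x18 bytes_emitted=0
After char 1 ('L'=11): chars_in_quartet=2 acc=0x60B bytes_emitted=0
After char 2 ('+'=62): chars_in_quartet=3 acc=0x182FE bytes_emitted=0
After char 3 ('J'=9): chars_in_quartet=4 acc=0x60BF89 -> emit 60 BF 89, reset; bytes_emitted=3
After char 4 ('t'=45): chars_in_quartet=1 acc=0x2D bytes_emitted=3
After char 5 ('w'=48): chars_in_quartet=2 acc=0xB70 bytes_emitted=3
After char 6 ('+'=62): chars_in_quartet=3 acc=0x2DC3E bytes_emitted=3
After char 7 ('F'=5): chars_in_quartet=4 acc=0xB70F85 -> emit B7 0F 85, reset; bytes_emitted=6
After char 8 ('e'=30): chars_in_quartet=1 acc=0x1E bytes_emitted=6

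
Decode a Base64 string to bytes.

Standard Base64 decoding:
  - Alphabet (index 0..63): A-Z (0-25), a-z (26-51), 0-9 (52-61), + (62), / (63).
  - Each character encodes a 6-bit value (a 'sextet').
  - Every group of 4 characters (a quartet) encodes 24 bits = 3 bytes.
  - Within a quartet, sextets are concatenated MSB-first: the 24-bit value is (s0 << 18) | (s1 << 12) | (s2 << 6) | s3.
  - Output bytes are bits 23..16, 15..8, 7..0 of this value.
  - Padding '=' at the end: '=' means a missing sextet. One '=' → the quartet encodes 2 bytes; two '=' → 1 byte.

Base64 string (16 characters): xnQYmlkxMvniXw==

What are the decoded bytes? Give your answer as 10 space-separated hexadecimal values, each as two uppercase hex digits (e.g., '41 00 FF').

After char 0 ('x'=49): chars_in_quartet=1 acc=0x31 bytes_emitted=0
After char 1 ('n'=39): chars_in_quartet=2 acc=0xC67 bytes_emitted=0
After char 2 ('Q'=16): chars_in_quartet=3 acc=0x319D0 bytes_emitted=0
After char 3 ('Y'=24): chars_in_quartet=4 acc=0xC67418 -> emit C6 74 18, reset; bytes_emitted=3
After char 4 ('m'=38): chars_in_quartet=1 acc=0x26 bytes_emitted=3
After char 5 ('l'=37): chars_in_quartet=2 acc=0x9A5 bytes_emitted=3
After char 6 ('k'=36): chars_in_quartet=3 acc=0x26964 bytes_emitted=3
After char 7 ('x'=49): chars_in_quartet=4 acc=0x9A5931 -> emit 9A 59 31, reset; bytes_emitted=6
After char 8 ('M'=12): chars_in_quartet=1 acc=0xC bytes_emitted=6
After char 9 ('v'=47): chars_in_quartet=2 acc=0x32F bytes_emitted=6
After char 10 ('n'=39): chars_in_quartet=3 acc=0xCBE7 bytes_emitted=6
After char 11 ('i'=34): chars_in_quartet=4 acc=0x32F9E2 -> emit 32 F9 E2, reset; bytes_emitted=9
After char 12 ('X'=23): chars_in_quartet=1 acc=0x17 bytes_emitted=9
After char 13 ('w'=48): chars_in_quartet=2 acc=0x5F0 bytes_emitted=9
Padding '==': partial quartet acc=0x5F0 -> emit 5F; bytes_emitted=10

Answer: C6 74 18 9A 59 31 32 F9 E2 5F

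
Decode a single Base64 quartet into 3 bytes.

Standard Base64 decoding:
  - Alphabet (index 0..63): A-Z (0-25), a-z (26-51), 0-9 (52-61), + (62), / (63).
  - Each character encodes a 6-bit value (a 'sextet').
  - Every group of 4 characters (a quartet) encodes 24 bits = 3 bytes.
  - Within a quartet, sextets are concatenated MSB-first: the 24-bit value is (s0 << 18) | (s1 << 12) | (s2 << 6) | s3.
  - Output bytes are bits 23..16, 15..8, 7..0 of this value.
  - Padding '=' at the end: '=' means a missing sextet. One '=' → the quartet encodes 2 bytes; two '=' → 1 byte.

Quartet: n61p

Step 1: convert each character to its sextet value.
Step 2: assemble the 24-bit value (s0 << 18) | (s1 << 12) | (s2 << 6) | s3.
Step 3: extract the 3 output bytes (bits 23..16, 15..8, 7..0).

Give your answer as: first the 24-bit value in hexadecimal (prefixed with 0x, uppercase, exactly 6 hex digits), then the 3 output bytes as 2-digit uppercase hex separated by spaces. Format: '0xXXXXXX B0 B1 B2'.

Sextets: n=39, 6=58, 1=53, p=41
24-bit: (39<<18) | (58<<12) | (53<<6) | 41
      = 0x9C0000 | 0x03A000 | 0x000D40 | 0x000029
      = 0x9FAD69
Bytes: (v>>16)&0xFF=9F, (v>>8)&0xFF=AD, v&0xFF=69

Answer: 0x9FAD69 9F AD 69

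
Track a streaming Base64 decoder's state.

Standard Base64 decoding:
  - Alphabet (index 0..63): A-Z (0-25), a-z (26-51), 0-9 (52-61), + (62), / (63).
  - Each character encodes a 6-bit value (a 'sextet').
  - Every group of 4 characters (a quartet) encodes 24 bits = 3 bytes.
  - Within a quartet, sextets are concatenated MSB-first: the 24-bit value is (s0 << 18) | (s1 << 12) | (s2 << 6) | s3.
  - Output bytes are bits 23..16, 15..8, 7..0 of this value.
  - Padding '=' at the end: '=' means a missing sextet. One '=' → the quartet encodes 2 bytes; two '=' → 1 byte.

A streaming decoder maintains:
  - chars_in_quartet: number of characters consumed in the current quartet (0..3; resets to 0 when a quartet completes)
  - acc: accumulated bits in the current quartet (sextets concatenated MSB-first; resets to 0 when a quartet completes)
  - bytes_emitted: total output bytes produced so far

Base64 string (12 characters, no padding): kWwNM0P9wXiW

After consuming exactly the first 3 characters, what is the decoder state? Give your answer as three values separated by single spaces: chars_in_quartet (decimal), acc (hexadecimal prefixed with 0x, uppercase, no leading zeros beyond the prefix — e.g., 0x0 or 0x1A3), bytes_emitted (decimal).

After char 0 ('k'=36): chars_in_quartet=1 acc=0x24 bytes_emitted=0
After char 1 ('W'=22): chars_in_quartet=2 acc=0x916 bytes_emitted=0
After char 2 ('w'=48): chars_in_quartet=3 acc=0x245B0 bytes_emitted=0

Answer: 3 0x245B0 0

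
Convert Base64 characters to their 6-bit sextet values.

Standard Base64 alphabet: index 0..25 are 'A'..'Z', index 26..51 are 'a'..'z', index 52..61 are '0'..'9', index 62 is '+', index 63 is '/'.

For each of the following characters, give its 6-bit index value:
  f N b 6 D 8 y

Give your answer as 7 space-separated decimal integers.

'f': a..z range, 26 + ord('f') − ord('a') = 31
'N': A..Z range, ord('N') − ord('A') = 13
'b': a..z range, 26 + ord('b') − ord('a') = 27
'6': 0..9 range, 52 + ord('6') − ord('0') = 58
'D': A..Z range, ord('D') − ord('A') = 3
'8': 0..9 range, 52 + ord('8') − ord('0') = 60
'y': a..z range, 26 + ord('y') − ord('a') = 50

Answer: 31 13 27 58 3 60 50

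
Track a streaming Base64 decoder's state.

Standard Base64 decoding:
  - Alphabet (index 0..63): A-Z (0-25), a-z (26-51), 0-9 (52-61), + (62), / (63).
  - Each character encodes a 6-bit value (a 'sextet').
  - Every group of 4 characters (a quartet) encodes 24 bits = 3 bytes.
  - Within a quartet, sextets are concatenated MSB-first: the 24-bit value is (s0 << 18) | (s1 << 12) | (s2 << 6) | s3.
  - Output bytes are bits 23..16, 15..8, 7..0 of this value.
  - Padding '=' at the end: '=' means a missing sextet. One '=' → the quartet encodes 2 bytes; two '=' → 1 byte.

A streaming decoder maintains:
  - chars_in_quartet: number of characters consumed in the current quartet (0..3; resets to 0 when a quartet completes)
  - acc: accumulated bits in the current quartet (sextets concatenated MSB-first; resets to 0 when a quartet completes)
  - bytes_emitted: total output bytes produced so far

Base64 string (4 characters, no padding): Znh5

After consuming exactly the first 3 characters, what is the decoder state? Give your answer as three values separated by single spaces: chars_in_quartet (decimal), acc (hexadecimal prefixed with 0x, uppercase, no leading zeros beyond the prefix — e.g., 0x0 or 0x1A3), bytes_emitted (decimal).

Answer: 3 0x199E1 0

Derivation:
After char 0 ('Z'=25): chars_in_quartet=1 acc=0x19 bytes_emitted=0
After char 1 ('n'=39): chars_in_quartet=2 acc=0x667 bytes_emitted=0
After char 2 ('h'=33): chars_in_quartet=3 acc=0x199E1 bytes_emitted=0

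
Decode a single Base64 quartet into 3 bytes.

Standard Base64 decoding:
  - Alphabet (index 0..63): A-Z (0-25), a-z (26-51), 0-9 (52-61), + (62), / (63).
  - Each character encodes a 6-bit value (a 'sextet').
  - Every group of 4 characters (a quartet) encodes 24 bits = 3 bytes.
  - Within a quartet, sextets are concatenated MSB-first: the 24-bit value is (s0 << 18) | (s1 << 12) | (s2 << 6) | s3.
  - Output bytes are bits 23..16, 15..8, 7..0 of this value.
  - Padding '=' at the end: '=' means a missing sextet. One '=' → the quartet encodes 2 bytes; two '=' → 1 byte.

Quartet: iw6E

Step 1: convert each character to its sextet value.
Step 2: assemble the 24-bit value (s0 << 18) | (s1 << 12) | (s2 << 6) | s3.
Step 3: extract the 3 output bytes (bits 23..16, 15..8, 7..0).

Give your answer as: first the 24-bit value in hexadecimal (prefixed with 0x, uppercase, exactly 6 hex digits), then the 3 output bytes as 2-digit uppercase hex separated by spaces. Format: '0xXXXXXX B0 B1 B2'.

Sextets: i=34, w=48, 6=58, E=4
24-bit: (34<<18) | (48<<12) | (58<<6) | 4
      = 0x880000 | 0x030000 | 0x000E80 | 0x000004
      = 0x8B0E84
Bytes: (v>>16)&0xFF=8B, (v>>8)&0xFF=0E, v&0xFF=84

Answer: 0x8B0E84 8B 0E 84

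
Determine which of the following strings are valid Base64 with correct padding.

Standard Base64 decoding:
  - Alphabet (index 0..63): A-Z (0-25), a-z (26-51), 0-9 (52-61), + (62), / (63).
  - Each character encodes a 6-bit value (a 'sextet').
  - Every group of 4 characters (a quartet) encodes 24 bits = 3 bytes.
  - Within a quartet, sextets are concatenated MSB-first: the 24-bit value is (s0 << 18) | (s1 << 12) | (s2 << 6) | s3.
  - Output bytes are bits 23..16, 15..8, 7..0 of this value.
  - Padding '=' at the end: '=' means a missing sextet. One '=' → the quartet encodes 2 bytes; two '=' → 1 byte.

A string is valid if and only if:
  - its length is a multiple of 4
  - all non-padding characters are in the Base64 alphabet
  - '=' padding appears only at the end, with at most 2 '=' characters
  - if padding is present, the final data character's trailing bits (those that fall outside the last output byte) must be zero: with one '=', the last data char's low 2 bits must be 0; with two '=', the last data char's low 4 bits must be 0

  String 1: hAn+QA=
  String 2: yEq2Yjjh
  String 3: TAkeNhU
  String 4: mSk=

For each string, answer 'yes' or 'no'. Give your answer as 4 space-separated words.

Answer: no yes no yes

Derivation:
String 1: 'hAn+QA=' → invalid (len=7 not mult of 4)
String 2: 'yEq2Yjjh' → valid
String 3: 'TAkeNhU' → invalid (len=7 not mult of 4)
String 4: 'mSk=' → valid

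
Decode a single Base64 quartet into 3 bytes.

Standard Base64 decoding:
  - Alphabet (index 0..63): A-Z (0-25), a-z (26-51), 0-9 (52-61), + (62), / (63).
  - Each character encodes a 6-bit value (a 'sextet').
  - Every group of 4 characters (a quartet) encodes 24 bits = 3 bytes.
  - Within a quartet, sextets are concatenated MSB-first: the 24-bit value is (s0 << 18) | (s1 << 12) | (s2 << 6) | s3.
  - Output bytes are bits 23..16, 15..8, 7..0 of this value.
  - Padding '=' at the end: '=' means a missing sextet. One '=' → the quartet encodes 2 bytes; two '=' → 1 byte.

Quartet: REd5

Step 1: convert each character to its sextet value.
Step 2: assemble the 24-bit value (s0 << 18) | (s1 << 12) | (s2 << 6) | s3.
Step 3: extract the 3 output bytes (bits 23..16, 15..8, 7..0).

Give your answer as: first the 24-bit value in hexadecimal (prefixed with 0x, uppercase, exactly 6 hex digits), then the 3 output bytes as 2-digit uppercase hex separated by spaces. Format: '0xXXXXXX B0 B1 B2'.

Answer: 0x444779 44 47 79

Derivation:
Sextets: R=17, E=4, d=29, 5=57
24-bit: (17<<18) | (4<<12) | (29<<6) | 57
      = 0x440000 | 0x004000 | 0x000740 | 0x000039
      = 0x444779
Bytes: (v>>16)&0xFF=44, (v>>8)&0xFF=47, v&0xFF=79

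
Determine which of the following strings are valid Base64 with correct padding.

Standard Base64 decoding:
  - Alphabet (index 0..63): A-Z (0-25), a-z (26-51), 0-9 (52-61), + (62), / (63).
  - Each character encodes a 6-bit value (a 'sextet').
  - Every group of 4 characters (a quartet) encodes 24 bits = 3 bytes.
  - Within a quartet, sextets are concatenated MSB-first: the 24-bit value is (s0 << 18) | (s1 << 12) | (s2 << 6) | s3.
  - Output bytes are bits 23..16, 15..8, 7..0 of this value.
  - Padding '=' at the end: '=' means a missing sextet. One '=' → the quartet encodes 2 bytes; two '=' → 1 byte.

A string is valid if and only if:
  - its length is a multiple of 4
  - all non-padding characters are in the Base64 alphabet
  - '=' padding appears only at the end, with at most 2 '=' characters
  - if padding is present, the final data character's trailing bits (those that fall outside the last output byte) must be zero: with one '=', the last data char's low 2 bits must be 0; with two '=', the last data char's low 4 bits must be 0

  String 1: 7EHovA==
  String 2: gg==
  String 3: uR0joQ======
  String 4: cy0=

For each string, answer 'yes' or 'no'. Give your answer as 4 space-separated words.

String 1: '7EHovA==' → valid
String 2: 'gg==' → valid
String 3: 'uR0joQ======' → invalid (6 pad chars (max 2))
String 4: 'cy0=' → valid

Answer: yes yes no yes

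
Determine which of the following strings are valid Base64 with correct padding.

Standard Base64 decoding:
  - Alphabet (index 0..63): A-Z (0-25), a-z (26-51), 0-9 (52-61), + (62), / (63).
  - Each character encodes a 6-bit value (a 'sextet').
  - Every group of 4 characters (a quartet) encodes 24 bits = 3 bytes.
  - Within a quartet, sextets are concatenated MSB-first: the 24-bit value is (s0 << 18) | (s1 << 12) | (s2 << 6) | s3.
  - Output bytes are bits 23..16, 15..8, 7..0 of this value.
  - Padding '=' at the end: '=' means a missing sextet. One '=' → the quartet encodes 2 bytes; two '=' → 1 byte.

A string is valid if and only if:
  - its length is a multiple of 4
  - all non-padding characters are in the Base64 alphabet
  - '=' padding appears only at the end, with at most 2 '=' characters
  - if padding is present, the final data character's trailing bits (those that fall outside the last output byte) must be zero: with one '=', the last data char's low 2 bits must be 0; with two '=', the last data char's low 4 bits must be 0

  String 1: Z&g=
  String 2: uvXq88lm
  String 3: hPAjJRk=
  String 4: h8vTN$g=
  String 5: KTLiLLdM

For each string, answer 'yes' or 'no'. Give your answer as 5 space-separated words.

String 1: 'Z&g=' → invalid (bad char(s): ['&'])
String 2: 'uvXq88lm' → valid
String 3: 'hPAjJRk=' → valid
String 4: 'h8vTN$g=' → invalid (bad char(s): ['$'])
String 5: 'KTLiLLdM' → valid

Answer: no yes yes no yes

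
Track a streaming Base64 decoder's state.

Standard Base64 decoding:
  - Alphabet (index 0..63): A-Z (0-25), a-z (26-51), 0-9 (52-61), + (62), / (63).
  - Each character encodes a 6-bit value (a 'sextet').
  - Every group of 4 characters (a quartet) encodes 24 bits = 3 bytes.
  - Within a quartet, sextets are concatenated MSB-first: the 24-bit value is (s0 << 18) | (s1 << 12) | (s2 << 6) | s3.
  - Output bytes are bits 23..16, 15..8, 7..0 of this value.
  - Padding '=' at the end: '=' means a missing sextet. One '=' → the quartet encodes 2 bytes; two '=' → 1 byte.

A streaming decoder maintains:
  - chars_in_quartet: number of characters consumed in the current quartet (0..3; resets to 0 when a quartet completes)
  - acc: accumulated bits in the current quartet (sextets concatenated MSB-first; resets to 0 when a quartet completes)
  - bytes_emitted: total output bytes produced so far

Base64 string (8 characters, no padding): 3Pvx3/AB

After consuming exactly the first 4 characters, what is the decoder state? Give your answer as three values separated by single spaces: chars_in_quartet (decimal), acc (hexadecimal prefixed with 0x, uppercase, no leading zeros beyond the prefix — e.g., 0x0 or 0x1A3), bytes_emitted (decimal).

Answer: 0 0x0 3

Derivation:
After char 0 ('3'=55): chars_in_quartet=1 acc=0x37 bytes_emitted=0
After char 1 ('P'=15): chars_in_quartet=2 acc=0xDCF bytes_emitted=0
After char 2 ('v'=47): chars_in_quartet=3 acc=0x373EF bytes_emitted=0
After char 3 ('x'=49): chars_in_quartet=4 acc=0xDCFBF1 -> emit DC FB F1, reset; bytes_emitted=3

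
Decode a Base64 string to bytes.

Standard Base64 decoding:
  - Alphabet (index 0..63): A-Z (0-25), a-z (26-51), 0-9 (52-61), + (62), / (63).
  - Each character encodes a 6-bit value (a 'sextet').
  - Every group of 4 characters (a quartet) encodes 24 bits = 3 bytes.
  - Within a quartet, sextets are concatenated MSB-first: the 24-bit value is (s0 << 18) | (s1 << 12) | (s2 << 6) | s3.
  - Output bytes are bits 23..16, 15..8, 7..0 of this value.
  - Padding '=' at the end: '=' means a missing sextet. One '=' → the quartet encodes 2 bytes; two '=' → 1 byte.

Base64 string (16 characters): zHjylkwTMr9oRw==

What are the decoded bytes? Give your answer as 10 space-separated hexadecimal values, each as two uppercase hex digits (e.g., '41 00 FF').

Answer: CC 78 F2 96 4C 13 32 BF 68 47

Derivation:
After char 0 ('z'=51): chars_in_quartet=1 acc=0x33 bytes_emitted=0
After char 1 ('H'=7): chars_in_quartet=2 acc=0xCC7 bytes_emitted=0
After char 2 ('j'=35): chars_in_quartet=3 acc=0x331E3 bytes_emitted=0
After char 3 ('y'=50): chars_in_quartet=4 acc=0xCC78F2 -> emit CC 78 F2, reset; bytes_emitted=3
After char 4 ('l'=37): chars_in_quartet=1 acc=0x25 bytes_emitted=3
After char 5 ('k'=36): chars_in_quartet=2 acc=0x964 bytes_emitted=3
After char 6 ('w'=48): chars_in_quartet=3 acc=0x25930 bytes_emitted=3
After char 7 ('T'=19): chars_in_quartet=4 acc=0x964C13 -> emit 96 4C 13, reset; bytes_emitted=6
After char 8 ('M'=12): chars_in_quartet=1 acc=0xC bytes_emitted=6
After char 9 ('r'=43): chars_in_quartet=2 acc=0x32B bytes_emitted=6
After char 10 ('9'=61): chars_in_quartet=3 acc=0xCAFD bytes_emitted=6
After char 11 ('o'=40): chars_in_quartet=4 acc=0x32BF68 -> emit 32 BF 68, reset; bytes_emitted=9
After char 12 ('R'=17): chars_in_quartet=1 acc=0x11 bytes_emitted=9
After char 13 ('w'=48): chars_in_quartet=2 acc=0x470 bytes_emitted=9
Padding '==': partial quartet acc=0x470 -> emit 47; bytes_emitted=10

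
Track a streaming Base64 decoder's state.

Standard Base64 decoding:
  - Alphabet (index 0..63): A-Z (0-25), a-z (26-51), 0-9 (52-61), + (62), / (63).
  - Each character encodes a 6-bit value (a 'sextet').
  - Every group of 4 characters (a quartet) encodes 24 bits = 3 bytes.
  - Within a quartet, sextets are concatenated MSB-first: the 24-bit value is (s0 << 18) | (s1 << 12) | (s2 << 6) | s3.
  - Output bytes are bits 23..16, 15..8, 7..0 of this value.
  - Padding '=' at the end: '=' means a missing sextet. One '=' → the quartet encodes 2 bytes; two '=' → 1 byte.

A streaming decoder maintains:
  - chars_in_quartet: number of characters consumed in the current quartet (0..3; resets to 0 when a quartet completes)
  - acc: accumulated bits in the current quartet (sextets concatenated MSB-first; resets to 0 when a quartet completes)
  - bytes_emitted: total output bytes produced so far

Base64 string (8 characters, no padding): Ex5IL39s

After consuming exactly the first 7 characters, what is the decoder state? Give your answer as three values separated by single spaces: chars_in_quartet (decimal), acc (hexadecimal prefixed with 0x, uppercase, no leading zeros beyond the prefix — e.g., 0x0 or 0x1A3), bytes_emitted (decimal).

Answer: 3 0xBDFD 3

Derivation:
After char 0 ('E'=4): chars_in_quartet=1 acc=0x4 bytes_emitted=0
After char 1 ('x'=49): chars_in_quartet=2 acc=0x131 bytes_emitted=0
After char 2 ('5'=57): chars_in_quartet=3 acc=0x4C79 bytes_emitted=0
After char 3 ('I'=8): chars_in_quartet=4 acc=0x131E48 -> emit 13 1E 48, reset; bytes_emitted=3
After char 4 ('L'=11): chars_in_quartet=1 acc=0xB bytes_emitted=3
After char 5 ('3'=55): chars_in_quartet=2 acc=0x2F7 bytes_emitted=3
After char 6 ('9'=61): chars_in_quartet=3 acc=0xBDFD bytes_emitted=3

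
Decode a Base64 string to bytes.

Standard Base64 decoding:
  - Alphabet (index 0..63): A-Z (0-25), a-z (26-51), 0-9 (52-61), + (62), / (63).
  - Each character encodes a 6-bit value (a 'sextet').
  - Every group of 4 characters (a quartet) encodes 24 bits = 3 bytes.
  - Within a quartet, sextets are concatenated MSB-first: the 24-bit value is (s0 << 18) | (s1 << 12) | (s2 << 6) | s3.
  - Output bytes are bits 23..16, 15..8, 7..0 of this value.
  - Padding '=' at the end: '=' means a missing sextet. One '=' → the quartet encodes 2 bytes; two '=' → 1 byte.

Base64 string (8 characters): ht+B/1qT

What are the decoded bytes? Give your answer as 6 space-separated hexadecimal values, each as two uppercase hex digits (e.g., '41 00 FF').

Answer: 86 DF 81 FF 5A 93

Derivation:
After char 0 ('h'=33): chars_in_quartet=1 acc=0x21 bytes_emitted=0
After char 1 ('t'=45): chars_in_quartet=2 acc=0x86D bytes_emitted=0
After char 2 ('+'=62): chars_in_quartet=3 acc=0x21B7E bytes_emitted=0
After char 3 ('B'=1): chars_in_quartet=4 acc=0x86DF81 -> emit 86 DF 81, reset; bytes_emitted=3
After char 4 ('/'=63): chars_in_quartet=1 acc=0x3F bytes_emitted=3
After char 5 ('1'=53): chars_in_quartet=2 acc=0xFF5 bytes_emitted=3
After char 6 ('q'=42): chars_in_quartet=3 acc=0x3FD6A bytes_emitted=3
After char 7 ('T'=19): chars_in_quartet=4 acc=0xFF5A93 -> emit FF 5A 93, reset; bytes_emitted=6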